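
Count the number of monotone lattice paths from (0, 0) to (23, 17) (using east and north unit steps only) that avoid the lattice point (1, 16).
Number of paths = 88732378409

Total paths from (0, 0) to (23, 17): C(40, 23) = 88732378800. Paths through (1, 16): (paths (0, 0) → (1, 16)) × (paths (1, 16) → (23, 17)) = C(17, 1) · C(23, 22) = 17 · 23 = 391. Avoidance count = 88732378800 − 391 = 88732378409.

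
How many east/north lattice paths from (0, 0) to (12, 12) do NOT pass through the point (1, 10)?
Number of paths = 2703298

Total paths from (0, 0) to (12, 12): C(24, 12) = 2704156. Paths through (1, 10): (paths (0, 0) → (1, 10)) × (paths (1, 10) → (12, 12)) = C(11, 1) · C(13, 11) = 11 · 78 = 858. Avoidance count = 2704156 − 858 = 2703298.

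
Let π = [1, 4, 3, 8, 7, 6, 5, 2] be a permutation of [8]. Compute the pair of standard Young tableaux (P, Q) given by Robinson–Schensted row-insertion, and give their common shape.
P = [1, 2, 5] / [3, 6] / [4] / [7] / [8];  Q = [1, 2, 4] / [3, 5] / [6] / [7] / [8];  common shape = (3, 2, 1, 1, 1)

Row-insert the values π_1, π_2, … into P one at a time, bumping the leftmost entry strictly greater than the inserted value down to the next row. The recording tableau Q records, in position (i, j), the step at which that cell was added to P.
  Insert 1 (step 1): P = [1];  Q = [1]
  Insert 4 (step 2): P = [1, 4];  Q = [1, 2]
  Insert 3 (step 3): P = [1, 3] / [4];  Q = [1, 2] / [3]
  Insert 8 (step 4): P = [1, 3, 8] / [4];  Q = [1, 2, 4] / [3]
  Insert 7 (step 5): P = [1, 3, 7] / [4, 8];  Q = [1, 2, 4] / [3, 5]
  Insert 6 (step 6): P = [1, 3, 6] / [4, 7] / [8];  Q = [1, 2, 4] / [3, 5] / [6]
  Insert 5 (step 7): P = [1, 3, 5] / [4, 6] / [7] / [8];  Q = [1, 2, 4] / [3, 5] / [6] / [7]
  Insert 2 (step 8): P = [1, 2, 5] / [3, 6] / [4] / [7] / [8];  Q = [1, 2, 4] / [3, 5] / [6] / [7] / [8]
Final shape: (3, 2, 1, 1, 1).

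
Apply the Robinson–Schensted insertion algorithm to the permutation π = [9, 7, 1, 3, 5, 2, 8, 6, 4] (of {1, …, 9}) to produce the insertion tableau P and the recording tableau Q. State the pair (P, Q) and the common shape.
P = [1, 2, 4, 6] / [3, 5] / [7, 8] / [9];  Q = [1, 4, 5, 7] / [2, 8] / [3, 9] / [6];  common shape = (4, 2, 2, 1)

Row-insert the values π_1, π_2, … into P one at a time, bumping the leftmost entry strictly greater than the inserted value down to the next row. The recording tableau Q records, in position (i, j), the step at which that cell was added to P.
  Insert 9 (step 1): P = [9];  Q = [1]
  Insert 7 (step 2): P = [7] / [9];  Q = [1] / [2]
  Insert 1 (step 3): P = [1] / [7] / [9];  Q = [1] / [2] / [3]
  Insert 3 (step 4): P = [1, 3] / [7] / [9];  Q = [1, 4] / [2] / [3]
  Insert 5 (step 5): P = [1, 3, 5] / [7] / [9];  Q = [1, 4, 5] / [2] / [3]
  Insert 2 (step 6): P = [1, 2, 5] / [3] / [7] / [9];  Q = [1, 4, 5] / [2] / [3] / [6]
  Insert 8 (step 7): P = [1, 2, 5, 8] / [3] / [7] / [9];  Q = [1, 4, 5, 7] / [2] / [3] / [6]
  Insert 6 (step 8): P = [1, 2, 5, 6] / [3, 8] / [7] / [9];  Q = [1, 4, 5, 7] / [2, 8] / [3] / [6]
  Insert 4 (step 9): P = [1, 2, 4, 6] / [3, 5] / [7, 8] / [9];  Q = [1, 4, 5, 7] / [2, 8] / [3, 9] / [6]
Final shape: (4, 2, 2, 1).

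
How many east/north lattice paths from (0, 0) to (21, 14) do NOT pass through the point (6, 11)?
Number of paths = 2309860584

Total paths from (0, 0) to (21, 14): C(35, 21) = 2319959400. Paths through (6, 11): (paths (0, 0) → (6, 11)) × (paths (6, 11) → (21, 14)) = C(17, 6) · C(18, 15) = 12376 · 816 = 10098816. Avoidance count = 2319959400 − 10098816 = 2309860584.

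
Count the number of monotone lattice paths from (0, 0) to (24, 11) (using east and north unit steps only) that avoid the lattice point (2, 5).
Number of paths = 409314360

Total paths from (0, 0) to (24, 11): C(35, 24) = 417225900. Paths through (2, 5): (paths (0, 0) → (2, 5)) × (paths (2, 5) → (24, 11)) = C(7, 2) · C(28, 22) = 21 · 376740 = 7911540. Avoidance count = 417225900 − 7911540 = 409314360.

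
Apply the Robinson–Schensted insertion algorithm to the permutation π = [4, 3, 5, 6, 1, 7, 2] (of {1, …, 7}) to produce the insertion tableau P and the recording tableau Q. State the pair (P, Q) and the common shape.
P = [1, 2, 6, 7] / [3, 5] / [4];  Q = [1, 3, 4, 6] / [2, 7] / [5];  common shape = (4, 2, 1)

Row-insert the values π_1, π_2, … into P one at a time, bumping the leftmost entry strictly greater than the inserted value down to the next row. The recording tableau Q records, in position (i, j), the step at which that cell was added to P.
  Insert 4 (step 1): P = [4];  Q = [1]
  Insert 3 (step 2): P = [3] / [4];  Q = [1] / [2]
  Insert 5 (step 3): P = [3, 5] / [4];  Q = [1, 3] / [2]
  Insert 6 (step 4): P = [3, 5, 6] / [4];  Q = [1, 3, 4] / [2]
  Insert 1 (step 5): P = [1, 5, 6] / [3] / [4];  Q = [1, 3, 4] / [2] / [5]
  Insert 7 (step 6): P = [1, 5, 6, 7] / [3] / [4];  Q = [1, 3, 4, 6] / [2] / [5]
  Insert 2 (step 7): P = [1, 2, 6, 7] / [3, 5] / [4];  Q = [1, 3, 4, 6] / [2, 7] / [5]
Final shape: (4, 2, 1).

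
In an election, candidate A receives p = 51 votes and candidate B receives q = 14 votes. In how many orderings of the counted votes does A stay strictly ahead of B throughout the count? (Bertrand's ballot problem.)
Strict-lead orderings = 34718841146592

Total orderings of the 65 votes with 51 for A: C(65, 51) = 60992558771040. By the Bertrand ballot formula (Cycle Lemma / reflection principle), the number of orderings in which A is strictly ahead of B throughout is (p − q)/(p + q) · C(p + q, p) = (51 − 14)/(51 + 14) · 60992558771040 = 34718841146592.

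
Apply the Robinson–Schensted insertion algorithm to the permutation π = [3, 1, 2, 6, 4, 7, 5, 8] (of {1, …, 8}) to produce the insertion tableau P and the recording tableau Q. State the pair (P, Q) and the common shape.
P = [1, 2, 4, 5, 8] / [3, 6, 7];  Q = [1, 3, 4, 6, 8] / [2, 5, 7];  common shape = (5, 3)

Row-insert the values π_1, π_2, … into P one at a time, bumping the leftmost entry strictly greater than the inserted value down to the next row. The recording tableau Q records, in position (i, j), the step at which that cell was added to P.
  Insert 3 (step 1): P = [3];  Q = [1]
  Insert 1 (step 2): P = [1] / [3];  Q = [1] / [2]
  Insert 2 (step 3): P = [1, 2] / [3];  Q = [1, 3] / [2]
  Insert 6 (step 4): P = [1, 2, 6] / [3];  Q = [1, 3, 4] / [2]
  Insert 4 (step 5): P = [1, 2, 4] / [3, 6];  Q = [1, 3, 4] / [2, 5]
  Insert 7 (step 6): P = [1, 2, 4, 7] / [3, 6];  Q = [1, 3, 4, 6] / [2, 5]
  Insert 5 (step 7): P = [1, 2, 4, 5] / [3, 6, 7];  Q = [1, 3, 4, 6] / [2, 5, 7]
  Insert 8 (step 8): P = [1, 2, 4, 5, 8] / [3, 6, 7];  Q = [1, 3, 4, 6, 8] / [2, 5, 7]
Final shape: (5, 3).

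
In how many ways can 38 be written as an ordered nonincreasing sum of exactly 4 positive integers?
p(38, 4 parts) = 411

Partitions of n into exactly k parts are in bijection with partitions of n − k into at most k parts (subtract 1 from each part). So p(38, exactly 4) = p(34, parts ≤ 4). Computing via the recurrence p(m, j) = p(m, j−1) + p(m−j, j) gives 411.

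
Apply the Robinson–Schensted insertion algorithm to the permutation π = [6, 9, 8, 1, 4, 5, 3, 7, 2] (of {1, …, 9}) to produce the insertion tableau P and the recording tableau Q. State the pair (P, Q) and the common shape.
P = [1, 2, 5, 7] / [3, 8] / [4] / [6] / [9];  Q = [1, 2, 6, 8] / [3, 5] / [4] / [7] / [9];  common shape = (4, 2, 1, 1, 1)

Row-insert the values π_1, π_2, … into P one at a time, bumping the leftmost entry strictly greater than the inserted value down to the next row. The recording tableau Q records, in position (i, j), the step at which that cell was added to P.
  Insert 6 (step 1): P = [6];  Q = [1]
  Insert 9 (step 2): P = [6, 9];  Q = [1, 2]
  Insert 8 (step 3): P = [6, 8] / [9];  Q = [1, 2] / [3]
  Insert 1 (step 4): P = [1, 8] / [6] / [9];  Q = [1, 2] / [3] / [4]
  Insert 4 (step 5): P = [1, 4] / [6, 8] / [9];  Q = [1, 2] / [3, 5] / [4]
  Insert 5 (step 6): P = [1, 4, 5] / [6, 8] / [9];  Q = [1, 2, 6] / [3, 5] / [4]
  Insert 3 (step 7): P = [1, 3, 5] / [4, 8] / [6] / [9];  Q = [1, 2, 6] / [3, 5] / [4] / [7]
  Insert 7 (step 8): P = [1, 3, 5, 7] / [4, 8] / [6] / [9];  Q = [1, 2, 6, 8] / [3, 5] / [4] / [7]
  Insert 2 (step 9): P = [1, 2, 5, 7] / [3, 8] / [4] / [6] / [9];  Q = [1, 2, 6, 8] / [3, 5] / [4] / [7] / [9]
Final shape: (4, 2, 1, 1, 1).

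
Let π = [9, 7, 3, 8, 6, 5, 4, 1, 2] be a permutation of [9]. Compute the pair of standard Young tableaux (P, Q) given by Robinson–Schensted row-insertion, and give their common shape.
P = [1, 2] / [3, 4] / [5, 8] / [6] / [7] / [9];  Q = [1, 4] / [2, 5] / [3, 9] / [6] / [7] / [8];  common shape = (2, 2, 2, 1, 1, 1)

Row-insert the values π_1, π_2, … into P one at a time, bumping the leftmost entry strictly greater than the inserted value down to the next row. The recording tableau Q records, in position (i, j), the step at which that cell was added to P.
  Insert 9 (step 1): P = [9];  Q = [1]
  Insert 7 (step 2): P = [7] / [9];  Q = [1] / [2]
  Insert 3 (step 3): P = [3] / [7] / [9];  Q = [1] / [2] / [3]
  Insert 8 (step 4): P = [3, 8] / [7] / [9];  Q = [1, 4] / [2] / [3]
  Insert 6 (step 5): P = [3, 6] / [7, 8] / [9];  Q = [1, 4] / [2, 5] / [3]
  Insert 5 (step 6): P = [3, 5] / [6, 8] / [7] / [9];  Q = [1, 4] / [2, 5] / [3] / [6]
  Insert 4 (step 7): P = [3, 4] / [5, 8] / [6] / [7] / [9];  Q = [1, 4] / [2, 5] / [3] / [6] / [7]
  Insert 1 (step 8): P = [1, 4] / [3, 8] / [5] / [6] / [7] / [9];  Q = [1, 4] / [2, 5] / [3] / [6] / [7] / [8]
  Insert 2 (step 9): P = [1, 2] / [3, 4] / [5, 8] / [6] / [7] / [9];  Q = [1, 4] / [2, 5] / [3, 9] / [6] / [7] / [8]
Final shape: (2, 2, 2, 1, 1, 1).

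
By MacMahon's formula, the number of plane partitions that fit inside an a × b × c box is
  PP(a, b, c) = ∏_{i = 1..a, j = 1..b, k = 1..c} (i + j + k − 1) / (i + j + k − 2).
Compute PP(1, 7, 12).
PP(1, 7, 12) = 50388

Evaluate the triple product over i = 1..1, j = 1..7, k = 1..12. The factors are (2/1) · (3/2) · (4/3) · (5/4) · (6/5) · (7/6) · (8/7) · (9/8) · … (84 factors total). The numerators and denominators telescope so the product is an integer; carrying out the multiplication exactly gives PP(1, 7, 12) = 50388.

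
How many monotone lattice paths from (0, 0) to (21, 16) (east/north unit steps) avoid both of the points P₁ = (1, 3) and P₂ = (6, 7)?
Number of paths = 8998414062

Inclusion–exclusion. Total paths: C(37, 21) = 12875774670. Through P₁: C(4, 1)·C(33, 20) = 2292665760. Through P₂: C(13, 6)·C(24, 15) = 2243676864. Since P₁ is strictly southwest of P₂, a monotone path through both must visit P₁ then P₂; paths through both = C(4, 1)·C(9, 5)·C(24, 15) = 658982016. Avoid both = 12875774670 − 2292665760 − 2243676864 + 658982016 = 8998414062.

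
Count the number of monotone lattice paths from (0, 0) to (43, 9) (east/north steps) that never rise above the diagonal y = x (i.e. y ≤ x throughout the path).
Number of paths = 2926537250

By the reflection principle (André's argument), the number of monotone paths to (43, 9) with n ≤ m that never go above y = x is C(52, 43) − C(52, 44) = 3679075400 − 752538150 = 2926537250.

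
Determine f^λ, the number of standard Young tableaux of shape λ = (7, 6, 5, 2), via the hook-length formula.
# SYT of shape (7, 6, 5, 2) = 35473152

Hook-length formula: f^λ = n! / Π hook(c), product over all cells c of the Young diagram. For λ = (7, 6, 5, 2), n = 20 boxes. Hook lengths by row (left-to-right, top-to-bottom): [10, 9, 7, 6, 5, 3, 1]; [8, 7, 5, 4, 3, 1]; [6, 5, 3, 2, 1]; [2, 1]. Product of hooks = 68584320000. So f^λ = 20! / 68584320000 = 2432902008176640000 / 68584320000 = 35473152.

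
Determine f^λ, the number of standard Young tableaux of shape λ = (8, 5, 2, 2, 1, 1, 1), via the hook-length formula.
# SYT of shape (8, 5, 2, 2, 1, 1, 1) = 106419456

Hook-length formula: f^λ = n! / Π hook(c), product over all cells c of the Young diagram. For λ = (8, 5, 2, 2, 1, 1, 1), n = 20 boxes. Hook lengths by row (left-to-right, top-to-bottom): [14, 10, 7, 6, 5, 3, 2, 1]; [10, 6, 3, 2, 1]; [6, 2]; [5, 1]; [3]; [2]; [1]. Product of hooks = 22861440000. So f^λ = 20! / 22861440000 = 2432902008176640000 / 22861440000 = 106419456.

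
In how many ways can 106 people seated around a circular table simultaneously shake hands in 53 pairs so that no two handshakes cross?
C_53 = 116157871455782434250553845880

These noncrossing handshakes are counted by the Catalan number C_n = (1/(n + 1)) · C(2n, n). For n = 53: C_53 = (1/54) · C(106, 53) = 6272525058612251449529907677520/54 = 116157871455782434250553845880.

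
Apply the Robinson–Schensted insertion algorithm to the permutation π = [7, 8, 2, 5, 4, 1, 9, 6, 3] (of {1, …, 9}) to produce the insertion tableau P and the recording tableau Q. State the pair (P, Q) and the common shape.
P = [1, 3, 6] / [2, 4, 9] / [5, 8] / [7];  Q = [1, 2, 7] / [3, 4, 8] / [5, 9] / [6];  common shape = (3, 3, 2, 1)

Row-insert the values π_1, π_2, … into P one at a time, bumping the leftmost entry strictly greater than the inserted value down to the next row. The recording tableau Q records, in position (i, j), the step at which that cell was added to P.
  Insert 7 (step 1): P = [7];  Q = [1]
  Insert 8 (step 2): P = [7, 8];  Q = [1, 2]
  Insert 2 (step 3): P = [2, 8] / [7];  Q = [1, 2] / [3]
  Insert 5 (step 4): P = [2, 5] / [7, 8];  Q = [1, 2] / [3, 4]
  Insert 4 (step 5): P = [2, 4] / [5, 8] / [7];  Q = [1, 2] / [3, 4] / [5]
  Insert 1 (step 6): P = [1, 4] / [2, 8] / [5] / [7];  Q = [1, 2] / [3, 4] / [5] / [6]
  Insert 9 (step 7): P = [1, 4, 9] / [2, 8] / [5] / [7];  Q = [1, 2, 7] / [3, 4] / [5] / [6]
  Insert 6 (step 8): P = [1, 4, 6] / [2, 8, 9] / [5] / [7];  Q = [1, 2, 7] / [3, 4, 8] / [5] / [6]
  Insert 3 (step 9): P = [1, 3, 6] / [2, 4, 9] / [5, 8] / [7];  Q = [1, 2, 7] / [3, 4, 8] / [5, 9] / [6]
Final shape: (3, 3, 2, 1).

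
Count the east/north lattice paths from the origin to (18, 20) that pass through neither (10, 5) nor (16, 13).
Number of paths = 29987135052

Inclusion–exclusion. Total paths: C(38, 18) = 33578000610. Through P₁: C(15, 10)·C(23, 8) = 1472412942. Through P₂: C(29, 16)·C(9, 2) = 2443100940. Since P₁ is strictly southwest of P₂, a monotone path through both must visit P₁ then P₂; paths through both = C(15, 10)·C(14, 6)·C(9, 2) = 324648324. Avoid both = 33578000610 − 1472412942 − 2443100940 + 324648324 = 29987135052.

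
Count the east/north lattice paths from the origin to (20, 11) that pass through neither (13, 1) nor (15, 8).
Number of paths = 56970683

Inclusion–exclusion. Total paths: C(31, 20) = 84672315. Through P₁: C(14, 13)·C(17, 7) = 272272. Through P₂: C(23, 15)·C(8, 5) = 27457584. Since P₁ is strictly southwest of P₂, a monotone path through both must visit P₁ then P₂; paths through both = C(14, 13)·C(9, 2)·C(8, 5) = 28224. Avoid both = 84672315 − 272272 − 27457584 + 28224 = 56970683.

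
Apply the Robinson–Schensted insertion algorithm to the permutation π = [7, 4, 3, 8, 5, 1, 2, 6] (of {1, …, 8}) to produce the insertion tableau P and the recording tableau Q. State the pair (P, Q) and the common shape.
P = [1, 2, 6] / [3, 5] / [4, 8] / [7];  Q = [1, 4, 8] / [2, 5] / [3, 7] / [6];  common shape = (3, 2, 2, 1)

Row-insert the values π_1, π_2, … into P one at a time, bumping the leftmost entry strictly greater than the inserted value down to the next row. The recording tableau Q records, in position (i, j), the step at which that cell was added to P.
  Insert 7 (step 1): P = [7];  Q = [1]
  Insert 4 (step 2): P = [4] / [7];  Q = [1] / [2]
  Insert 3 (step 3): P = [3] / [4] / [7];  Q = [1] / [2] / [3]
  Insert 8 (step 4): P = [3, 8] / [4] / [7];  Q = [1, 4] / [2] / [3]
  Insert 5 (step 5): P = [3, 5] / [4, 8] / [7];  Q = [1, 4] / [2, 5] / [3]
  Insert 1 (step 6): P = [1, 5] / [3, 8] / [4] / [7];  Q = [1, 4] / [2, 5] / [3] / [6]
  Insert 2 (step 7): P = [1, 2] / [3, 5] / [4, 8] / [7];  Q = [1, 4] / [2, 5] / [3, 7] / [6]
  Insert 6 (step 8): P = [1, 2, 6] / [3, 5] / [4, 8] / [7];  Q = [1, 4, 8] / [2, 5] / [3, 7] / [6]
Final shape: (3, 2, 2, 1).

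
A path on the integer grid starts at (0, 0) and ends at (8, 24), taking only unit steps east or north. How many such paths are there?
Number of paths = 10518300

A monotone lattice path from (0, 0) to (8, 24) consists of 8 east steps and 24 north steps in some order, so it is determined by which 8 of the 32 steps are east. The count is C(32, 8) = 10518300.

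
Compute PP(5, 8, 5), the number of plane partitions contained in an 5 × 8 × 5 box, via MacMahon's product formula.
PP(5, 8, 5) = 235234907908

Evaluate the triple product over i = 1..5, j = 1..8, k = 1..5. The factors are (2/1) · (3/2) · (4/3) · (5/4) · (6/5) · (3/2) · (4/3) · (5/4) · … (200 factors total). The numerators and denominators telescope so the product is an integer; carrying out the multiplication exactly gives PP(5, 8, 5) = 235234907908.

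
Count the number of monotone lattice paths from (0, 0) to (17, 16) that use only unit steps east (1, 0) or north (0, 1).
Number of paths = 1166803110

A monotone lattice path from (0, 0) to (17, 16) consists of 17 east steps and 16 north steps in some order, so it is determined by which 17 of the 33 steps are east. The count is C(33, 17) = 1166803110.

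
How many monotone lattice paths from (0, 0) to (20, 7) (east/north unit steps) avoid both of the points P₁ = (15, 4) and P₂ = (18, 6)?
Number of paths = 383466

Inclusion–exclusion. Total paths: C(27, 20) = 888030. Through P₁: C(19, 15)·C(8, 5) = 217056. Through P₂: C(24, 18)·C(3, 2) = 403788. Since P₁ is strictly southwest of P₂, a monotone path through both must visit P₁ then P₂; paths through both = C(19, 15)·C(5, 3)·C(3, 2) = 116280. Avoid both = 888030 − 217056 − 403788 + 116280 = 383466.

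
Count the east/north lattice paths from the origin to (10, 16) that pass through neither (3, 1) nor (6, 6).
Number of paths = 3928859

Inclusion–exclusion. Total paths: C(26, 10) = 5311735. Through P₁: C(4, 3)·C(22, 7) = 682176. Through P₂: C(12, 6)·C(14, 4) = 924924. Since P₁ is strictly southwest of P₂, a monotone path through both must visit P₁ then P₂; paths through both = C(4, 3)·C(8, 3)·C(14, 4) = 224224. Avoid both = 5311735 − 682176 − 924924 + 224224 = 3928859.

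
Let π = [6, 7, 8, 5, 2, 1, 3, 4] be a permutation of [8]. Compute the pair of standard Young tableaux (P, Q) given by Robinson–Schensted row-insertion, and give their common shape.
P = [1, 3, 4] / [2, 7, 8] / [5] / [6];  Q = [1, 2, 3] / [4, 7, 8] / [5] / [6];  common shape = (3, 3, 1, 1)

Row-insert the values π_1, π_2, … into P one at a time, bumping the leftmost entry strictly greater than the inserted value down to the next row. The recording tableau Q records, in position (i, j), the step at which that cell was added to P.
  Insert 6 (step 1): P = [6];  Q = [1]
  Insert 7 (step 2): P = [6, 7];  Q = [1, 2]
  Insert 8 (step 3): P = [6, 7, 8];  Q = [1, 2, 3]
  Insert 5 (step 4): P = [5, 7, 8] / [6];  Q = [1, 2, 3] / [4]
  Insert 2 (step 5): P = [2, 7, 8] / [5] / [6];  Q = [1, 2, 3] / [4] / [5]
  Insert 1 (step 6): P = [1, 7, 8] / [2] / [5] / [6];  Q = [1, 2, 3] / [4] / [5] / [6]
  Insert 3 (step 7): P = [1, 3, 8] / [2, 7] / [5] / [6];  Q = [1, 2, 3] / [4, 7] / [5] / [6]
  Insert 4 (step 8): P = [1, 3, 4] / [2, 7, 8] / [5] / [6];  Q = [1, 2, 3] / [4, 7, 8] / [5] / [6]
Final shape: (3, 3, 1, 1).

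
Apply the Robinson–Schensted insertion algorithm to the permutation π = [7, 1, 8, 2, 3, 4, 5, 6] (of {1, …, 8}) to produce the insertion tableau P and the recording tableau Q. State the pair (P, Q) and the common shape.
P = [1, 2, 3, 4, 5, 6] / [7, 8];  Q = [1, 3, 5, 6, 7, 8] / [2, 4];  common shape = (6, 2)

Row-insert the values π_1, π_2, … into P one at a time, bumping the leftmost entry strictly greater than the inserted value down to the next row. The recording tableau Q records, in position (i, j), the step at which that cell was added to P.
  Insert 7 (step 1): P = [7];  Q = [1]
  Insert 1 (step 2): P = [1] / [7];  Q = [1] / [2]
  Insert 8 (step 3): P = [1, 8] / [7];  Q = [1, 3] / [2]
  Insert 2 (step 4): P = [1, 2] / [7, 8];  Q = [1, 3] / [2, 4]
  Insert 3 (step 5): P = [1, 2, 3] / [7, 8];  Q = [1, 3, 5] / [2, 4]
  Insert 4 (step 6): P = [1, 2, 3, 4] / [7, 8];  Q = [1, 3, 5, 6] / [2, 4]
  Insert 5 (step 7): P = [1, 2, 3, 4, 5] / [7, 8];  Q = [1, 3, 5, 6, 7] / [2, 4]
  Insert 6 (step 8): P = [1, 2, 3, 4, 5, 6] / [7, 8];  Q = [1, 3, 5, 6, 7, 8] / [2, 4]
Final shape: (6, 2).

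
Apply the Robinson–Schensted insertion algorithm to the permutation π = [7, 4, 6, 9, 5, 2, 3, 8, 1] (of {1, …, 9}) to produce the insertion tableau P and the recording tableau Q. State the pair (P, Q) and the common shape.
P = [1, 3, 8] / [2, 5, 9] / [4] / [6] / [7];  Q = [1, 3, 4] / [2, 7, 8] / [5] / [6] / [9];  common shape = (3, 3, 1, 1, 1)

Row-insert the values π_1, π_2, … into P one at a time, bumping the leftmost entry strictly greater than the inserted value down to the next row. The recording tableau Q records, in position (i, j), the step at which that cell was added to P.
  Insert 7 (step 1): P = [7];  Q = [1]
  Insert 4 (step 2): P = [4] / [7];  Q = [1] / [2]
  Insert 6 (step 3): P = [4, 6] / [7];  Q = [1, 3] / [2]
  Insert 9 (step 4): P = [4, 6, 9] / [7];  Q = [1, 3, 4] / [2]
  Insert 5 (step 5): P = [4, 5, 9] / [6] / [7];  Q = [1, 3, 4] / [2] / [5]
  Insert 2 (step 6): P = [2, 5, 9] / [4] / [6] / [7];  Q = [1, 3, 4] / [2] / [5] / [6]
  Insert 3 (step 7): P = [2, 3, 9] / [4, 5] / [6] / [7];  Q = [1, 3, 4] / [2, 7] / [5] / [6]
  Insert 8 (step 8): P = [2, 3, 8] / [4, 5, 9] / [6] / [7];  Q = [1, 3, 4] / [2, 7, 8] / [5] / [6]
  Insert 1 (step 9): P = [1, 3, 8] / [2, 5, 9] / [4] / [6] / [7];  Q = [1, 3, 4] / [2, 7, 8] / [5] / [6] / [9]
Final shape: (3, 3, 1, 1, 1).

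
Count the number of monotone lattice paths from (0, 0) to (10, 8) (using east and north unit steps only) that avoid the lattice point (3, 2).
Number of paths = 26598

Total paths from (0, 0) to (10, 8): C(18, 10) = 43758. Paths through (3, 2): (paths (0, 0) → (3, 2)) × (paths (3, 2) → (10, 8)) = C(5, 3) · C(13, 7) = 10 · 1716 = 17160. Avoidance count = 43758 − 17160 = 26598.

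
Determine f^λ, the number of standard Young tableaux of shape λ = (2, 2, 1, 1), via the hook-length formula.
# SYT of shape (2, 2, 1, 1) = 9

Hook-length formula: f^λ = n! / Π hook(c), product over all cells c of the Young diagram. For λ = (2, 2, 1, 1), n = 6 boxes. Hook lengths by row (left-to-right, top-to-bottom): [5, 2]; [4, 1]; [2]; [1]. Product of hooks = 80. So f^λ = 6! / 80 = 720 / 80 = 9.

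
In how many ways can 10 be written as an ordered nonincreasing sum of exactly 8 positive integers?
p(10, 8 parts) = 2

Partitions of n into exactly k parts ↔ partitions of n − k into at most k parts (subtract 1 from each part). For n = 10, k = 8, the partitions are: 3+1+1+1+1+1+1+1, 2+2+1+1+1+1+1+1. Count = 2.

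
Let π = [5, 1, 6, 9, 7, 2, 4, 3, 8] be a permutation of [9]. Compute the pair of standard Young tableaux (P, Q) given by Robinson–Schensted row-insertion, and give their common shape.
P = [1, 2, 3, 8] / [4, 6, 7] / [5] / [9];  Q = [1, 3, 4, 9] / [2, 5, 7] / [6] / [8];  common shape = (4, 3, 1, 1)

Row-insert the values π_1, π_2, … into P one at a time, bumping the leftmost entry strictly greater than the inserted value down to the next row. The recording tableau Q records, in position (i, j), the step at which that cell was added to P.
  Insert 5 (step 1): P = [5];  Q = [1]
  Insert 1 (step 2): P = [1] / [5];  Q = [1] / [2]
  Insert 6 (step 3): P = [1, 6] / [5];  Q = [1, 3] / [2]
  Insert 9 (step 4): P = [1, 6, 9] / [5];  Q = [1, 3, 4] / [2]
  Insert 7 (step 5): P = [1, 6, 7] / [5, 9];  Q = [1, 3, 4] / [2, 5]
  Insert 2 (step 6): P = [1, 2, 7] / [5, 6] / [9];  Q = [1, 3, 4] / [2, 5] / [6]
  Insert 4 (step 7): P = [1, 2, 4] / [5, 6, 7] / [9];  Q = [1, 3, 4] / [2, 5, 7] / [6]
  Insert 3 (step 8): P = [1, 2, 3] / [4, 6, 7] / [5] / [9];  Q = [1, 3, 4] / [2, 5, 7] / [6] / [8]
  Insert 8 (step 9): P = [1, 2, 3, 8] / [4, 6, 7] / [5] / [9];  Q = [1, 3, 4, 9] / [2, 5, 7] / [6] / [8]
Final shape: (4, 3, 1, 1).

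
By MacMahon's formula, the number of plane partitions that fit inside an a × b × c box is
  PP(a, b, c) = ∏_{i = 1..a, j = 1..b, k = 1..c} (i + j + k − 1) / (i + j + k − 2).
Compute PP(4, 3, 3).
PP(4, 3, 3) = 4116

Evaluate the triple product over i = 1..4, j = 1..3, k = 1..3. The factors are (2/1) · (3/2) · (4/3) · (3/2) · (4/3) · (5/4) · (4/3) · (5/4) · … (36 factors total). The numerators and denominators telescope so the product is an integer; carrying out the multiplication exactly gives PP(4, 3, 3) = 4116.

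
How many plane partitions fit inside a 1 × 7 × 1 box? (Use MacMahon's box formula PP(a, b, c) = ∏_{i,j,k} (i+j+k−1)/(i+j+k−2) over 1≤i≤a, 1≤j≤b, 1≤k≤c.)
PP(1, 7, 1) = 8

Evaluate the triple product over i = 1..1, j = 1..7, k = 1..1. The factors are (2/1) · (3/2) · (4/3) · (5/4) · (6/5) · (7/6) · (8/7). The numerators and denominators telescope so the product is an integer; carrying out the multiplication exactly gives PP(1, 7, 1) = 8.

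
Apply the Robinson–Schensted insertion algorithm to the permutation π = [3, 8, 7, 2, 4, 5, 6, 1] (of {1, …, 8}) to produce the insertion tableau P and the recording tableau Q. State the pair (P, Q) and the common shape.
P = [1, 4, 5, 6] / [2, 7] / [3] / [8];  Q = [1, 2, 6, 7] / [3, 5] / [4] / [8];  common shape = (4, 2, 1, 1)

Row-insert the values π_1, π_2, … into P one at a time, bumping the leftmost entry strictly greater than the inserted value down to the next row. The recording tableau Q records, in position (i, j), the step at which that cell was added to P.
  Insert 3 (step 1): P = [3];  Q = [1]
  Insert 8 (step 2): P = [3, 8];  Q = [1, 2]
  Insert 7 (step 3): P = [3, 7] / [8];  Q = [1, 2] / [3]
  Insert 2 (step 4): P = [2, 7] / [3] / [8];  Q = [1, 2] / [3] / [4]
  Insert 4 (step 5): P = [2, 4] / [3, 7] / [8];  Q = [1, 2] / [3, 5] / [4]
  Insert 5 (step 6): P = [2, 4, 5] / [3, 7] / [8];  Q = [1, 2, 6] / [3, 5] / [4]
  Insert 6 (step 7): P = [2, 4, 5, 6] / [3, 7] / [8];  Q = [1, 2, 6, 7] / [3, 5] / [4]
  Insert 1 (step 8): P = [1, 4, 5, 6] / [2, 7] / [3] / [8];  Q = [1, 2, 6, 7] / [3, 5] / [4] / [8]
Final shape: (4, 2, 1, 1).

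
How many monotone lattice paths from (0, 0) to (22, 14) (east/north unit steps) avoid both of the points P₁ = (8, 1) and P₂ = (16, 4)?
Number of paths = 3588865620

Inclusion–exclusion. Total paths: C(36, 22) = 3796297200. Through P₁: C(9, 8)·C(27, 14) = 180524700. Through P₂: C(20, 16)·C(16, 6) = 38798760. Since P₁ is strictly southwest of P₂, a monotone path through both must visit P₁ then P₂; paths through both = C(9, 8)·C(11, 8)·C(16, 6) = 11891880. Avoid both = 3796297200 − 180524700 − 38798760 + 11891880 = 3588865620.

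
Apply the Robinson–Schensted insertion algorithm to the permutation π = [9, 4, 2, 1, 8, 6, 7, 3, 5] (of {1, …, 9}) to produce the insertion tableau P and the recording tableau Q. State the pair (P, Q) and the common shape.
P = [1, 3, 5] / [2, 6, 7] / [4, 8] / [9];  Q = [1, 5, 7] / [2, 6, 9] / [3, 8] / [4];  common shape = (3, 3, 2, 1)

Row-insert the values π_1, π_2, … into P one at a time, bumping the leftmost entry strictly greater than the inserted value down to the next row. The recording tableau Q records, in position (i, j), the step at which that cell was added to P.
  Insert 9 (step 1): P = [9];  Q = [1]
  Insert 4 (step 2): P = [4] / [9];  Q = [1] / [2]
  Insert 2 (step 3): P = [2] / [4] / [9];  Q = [1] / [2] / [3]
  Insert 1 (step 4): P = [1] / [2] / [4] / [9];  Q = [1] / [2] / [3] / [4]
  Insert 8 (step 5): P = [1, 8] / [2] / [4] / [9];  Q = [1, 5] / [2] / [3] / [4]
  Insert 6 (step 6): P = [1, 6] / [2, 8] / [4] / [9];  Q = [1, 5] / [2, 6] / [3] / [4]
  Insert 7 (step 7): P = [1, 6, 7] / [2, 8] / [4] / [9];  Q = [1, 5, 7] / [2, 6] / [3] / [4]
  Insert 3 (step 8): P = [1, 3, 7] / [2, 6] / [4, 8] / [9];  Q = [1, 5, 7] / [2, 6] / [3, 8] / [4]
  Insert 5 (step 9): P = [1, 3, 5] / [2, 6, 7] / [4, 8] / [9];  Q = [1, 5, 7] / [2, 6, 9] / [3, 8] / [4]
Final shape: (3, 3, 2, 1).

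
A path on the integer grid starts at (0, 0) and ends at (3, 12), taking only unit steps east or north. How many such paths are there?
Number of paths = 455

A monotone lattice path from (0, 0) to (3, 12) consists of 3 east steps and 12 north steps in some order, so it is determined by which 3 of the 15 steps are east. The count is C(15, 3) = 455.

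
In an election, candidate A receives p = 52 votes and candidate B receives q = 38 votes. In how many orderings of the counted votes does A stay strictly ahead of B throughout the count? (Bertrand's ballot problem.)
Strict-lead orderings = 5478383797762211750264004

Total orderings of the 90 votes with 52 for A: C(90, 52) = 35218181557042789823125740. By the Bertrand ballot formula (Cycle Lemma / reflection principle), the number of orderings in which A is strictly ahead of B throughout is (p − q)/(p + q) · C(p + q, p) = (52 − 38)/(52 + 38) · 35218181557042789823125740 = 5478383797762211750264004.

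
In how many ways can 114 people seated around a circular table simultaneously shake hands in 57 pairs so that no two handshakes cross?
C_57 = 26700952856774851904245220912664

These noncrossing handshakes are counted by the Catalan number C_n = (1/(n + 1)) · C(2n, n). For n = 57: C_57 = (1/58) · C(114, 57) = 1548655265692941410446222812934512/58 = 26700952856774851904245220912664.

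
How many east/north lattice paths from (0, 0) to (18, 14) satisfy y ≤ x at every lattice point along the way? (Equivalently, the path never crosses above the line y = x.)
Number of paths = 124062000

By the reflection principle (André's argument), the number of monotone paths to (18, 14) with n ≤ m that never go above y = x is C(32, 18) − C(32, 19) = 471435600 − 347373600 = 124062000.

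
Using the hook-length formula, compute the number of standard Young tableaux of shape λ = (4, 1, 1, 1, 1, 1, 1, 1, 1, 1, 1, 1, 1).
# SYT of shape (4, 1, 1, 1, 1, 1, 1, 1, 1, 1, 1, 1, 1) = 455

Hook-length formula: f^λ = n! / Π hook(c), product over all cells c of the Young diagram. For λ = (4, 1, 1, 1, 1, 1, 1, 1, 1, 1, 1, 1, 1), n = 16 boxes. Hook lengths by row (left-to-right, top-to-bottom): [16, 3, 2, 1]; [12]; [11]; [10]; [9]; [8]; [7]; [6]; [5]; [4]; [3]; [2]; [1]. Product of hooks = 45984153600. So f^λ = 16! / 45984153600 = 20922789888000 / 45984153600 = 455.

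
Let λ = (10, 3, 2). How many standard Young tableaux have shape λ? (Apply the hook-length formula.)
# SYT of shape (10, 3, 2) = 9100

Hook-length formula: f^λ = n! / Π hook(c), product over all cells c of the Young diagram. For λ = (10, 3, 2), n = 15 boxes. Hook lengths by row (left-to-right, top-to-bottom): [12, 11, 9, 7, 6, 5, 4, 3, 2, 1]; [4, 3, 1]; [2, 1]. Product of hooks = 143700480. So f^λ = 15! / 143700480 = 1307674368000 / 143700480 = 9100.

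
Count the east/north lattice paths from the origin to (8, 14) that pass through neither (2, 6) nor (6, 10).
Number of paths = 144966

Inclusion–exclusion. Total paths: C(22, 8) = 319770. Through P₁: C(8, 2)·C(14, 6) = 84084. Through P₂: C(16, 6)·C(6, 2) = 120120. Since P₁ is strictly southwest of P₂, a monotone path through both must visit P₁ then P₂; paths through both = C(8, 2)·C(8, 4)·C(6, 2) = 29400. Avoid both = 319770 − 84084 − 120120 + 29400 = 144966.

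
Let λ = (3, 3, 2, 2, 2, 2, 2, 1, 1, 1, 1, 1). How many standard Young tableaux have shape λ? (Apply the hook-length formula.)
# SYT of shape (3, 3, 2, 2, 2, 2, 2, 1, 1, 1, 1, 1) = 3139560

Hook-length formula: f^λ = n! / Π hook(c), product over all cells c of the Young diagram. For λ = (3, 3, 2, 2, 2, 2, 2, 1, 1, 1, 1, 1), n = 21 boxes. Hook lengths by row (left-to-right, top-to-bottom): [14, 8, 2]; [13, 7, 1]; [11, 5]; [10, 4]; [9, 3]; [8, 2]; [7, 1]; [5]; [4]; [3]; [2]; [1]. Product of hooks = 16273281024000. So f^λ = 21! / 16273281024000 = 51090942171709440000 / 16273281024000 = 3139560.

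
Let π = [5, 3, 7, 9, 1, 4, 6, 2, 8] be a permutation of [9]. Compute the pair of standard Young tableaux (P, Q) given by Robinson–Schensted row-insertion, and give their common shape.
P = [1, 2, 6, 8] / [3, 4, 9] / [5, 7];  Q = [1, 3, 4, 9] / [2, 6, 7] / [5, 8];  common shape = (4, 3, 2)

Row-insert the values π_1, π_2, … into P one at a time, bumping the leftmost entry strictly greater than the inserted value down to the next row. The recording tableau Q records, in position (i, j), the step at which that cell was added to P.
  Insert 5 (step 1): P = [5];  Q = [1]
  Insert 3 (step 2): P = [3] / [5];  Q = [1] / [2]
  Insert 7 (step 3): P = [3, 7] / [5];  Q = [1, 3] / [2]
  Insert 9 (step 4): P = [3, 7, 9] / [5];  Q = [1, 3, 4] / [2]
  Insert 1 (step 5): P = [1, 7, 9] / [3] / [5];  Q = [1, 3, 4] / [2] / [5]
  Insert 4 (step 6): P = [1, 4, 9] / [3, 7] / [5];  Q = [1, 3, 4] / [2, 6] / [5]
  Insert 6 (step 7): P = [1, 4, 6] / [3, 7, 9] / [5];  Q = [1, 3, 4] / [2, 6, 7] / [5]
  Insert 2 (step 8): P = [1, 2, 6] / [3, 4, 9] / [5, 7];  Q = [1, 3, 4] / [2, 6, 7] / [5, 8]
  Insert 8 (step 9): P = [1, 2, 6, 8] / [3, 4, 9] / [5, 7];  Q = [1, 3, 4, 9] / [2, 6, 7] / [5, 8]
Final shape: (4, 3, 2).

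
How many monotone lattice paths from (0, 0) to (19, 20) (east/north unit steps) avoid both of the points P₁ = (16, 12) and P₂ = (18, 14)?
Number of paths = 61881339345

Inclusion–exclusion. Total paths: C(39, 19) = 68923264410. Through P₁: C(28, 16)·C(11, 3) = 5019589575. Through P₂: C(32, 18)·C(7, 1) = 3300049200. Since P₁ is strictly southwest of P₂, a monotone path through both must visit P₁ then P₂; paths through both = C(28, 16)·C(4, 2)·C(7, 1) = 1277713710. Avoid both = 68923264410 − 5019589575 − 3300049200 + 1277713710 = 61881339345.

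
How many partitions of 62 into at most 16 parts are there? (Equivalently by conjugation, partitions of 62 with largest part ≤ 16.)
p(62, parts ≤ 16) = 797402

Use the recurrence p(n, m) = p(n, m−1) + p(n−m, m): either the largest part is < m (count p(n, m−1)) or the largest part is exactly m (remove one copy of m, count p(n−m, m)). With p(0, ·) = 1 this gives p(62, parts ≤ 16) = 797402. (By conjugating Young diagrams, this also counts partitions of 62 into at most 16 parts.)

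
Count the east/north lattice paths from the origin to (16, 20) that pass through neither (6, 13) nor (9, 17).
Number of paths = 6519217374

Inclusion–exclusion. Total paths: C(36, 16) = 7307872110. Through P₁: C(19, 6)·C(17, 10) = 527663136. Through P₂: C(26, 9)·C(10, 7) = 374946000. Since P₁ is strictly southwest of P₂, a monotone path through both must visit P₁ then P₂; paths through both = C(19, 6)·C(7, 3)·C(10, 7) = 113954400. Avoid both = 7307872110 − 527663136 − 374946000 + 113954400 = 6519217374.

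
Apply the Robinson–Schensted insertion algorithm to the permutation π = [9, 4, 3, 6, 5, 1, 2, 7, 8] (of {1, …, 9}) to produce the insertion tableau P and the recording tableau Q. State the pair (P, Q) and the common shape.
P = [1, 2, 7, 8] / [3, 5] / [4, 6] / [9];  Q = [1, 4, 8, 9] / [2, 5] / [3, 7] / [6];  common shape = (4, 2, 2, 1)

Row-insert the values π_1, π_2, … into P one at a time, bumping the leftmost entry strictly greater than the inserted value down to the next row. The recording tableau Q records, in position (i, j), the step at which that cell was added to P.
  Insert 9 (step 1): P = [9];  Q = [1]
  Insert 4 (step 2): P = [4] / [9];  Q = [1] / [2]
  Insert 3 (step 3): P = [3] / [4] / [9];  Q = [1] / [2] / [3]
  Insert 6 (step 4): P = [3, 6] / [4] / [9];  Q = [1, 4] / [2] / [3]
  Insert 5 (step 5): P = [3, 5] / [4, 6] / [9];  Q = [1, 4] / [2, 5] / [3]
  Insert 1 (step 6): P = [1, 5] / [3, 6] / [4] / [9];  Q = [1, 4] / [2, 5] / [3] / [6]
  Insert 2 (step 7): P = [1, 2] / [3, 5] / [4, 6] / [9];  Q = [1, 4] / [2, 5] / [3, 7] / [6]
  Insert 7 (step 8): P = [1, 2, 7] / [3, 5] / [4, 6] / [9];  Q = [1, 4, 8] / [2, 5] / [3, 7] / [6]
  Insert 8 (step 9): P = [1, 2, 7, 8] / [3, 5] / [4, 6] / [9];  Q = [1, 4, 8, 9] / [2, 5] / [3, 7] / [6]
Final shape: (4, 2, 2, 1).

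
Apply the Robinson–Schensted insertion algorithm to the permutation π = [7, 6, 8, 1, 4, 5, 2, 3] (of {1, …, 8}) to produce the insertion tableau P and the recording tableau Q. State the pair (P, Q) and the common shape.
P = [1, 2, 3] / [4, 5] / [6, 8] / [7];  Q = [1, 3, 6] / [2, 5] / [4, 8] / [7];  common shape = (3, 2, 2, 1)

Row-insert the values π_1, π_2, … into P one at a time, bumping the leftmost entry strictly greater than the inserted value down to the next row. The recording tableau Q records, in position (i, j), the step at which that cell was added to P.
  Insert 7 (step 1): P = [7];  Q = [1]
  Insert 6 (step 2): P = [6] / [7];  Q = [1] / [2]
  Insert 8 (step 3): P = [6, 8] / [7];  Q = [1, 3] / [2]
  Insert 1 (step 4): P = [1, 8] / [6] / [7];  Q = [1, 3] / [2] / [4]
  Insert 4 (step 5): P = [1, 4] / [6, 8] / [7];  Q = [1, 3] / [2, 5] / [4]
  Insert 5 (step 6): P = [1, 4, 5] / [6, 8] / [7];  Q = [1, 3, 6] / [2, 5] / [4]
  Insert 2 (step 7): P = [1, 2, 5] / [4, 8] / [6] / [7];  Q = [1, 3, 6] / [2, 5] / [4] / [7]
  Insert 3 (step 8): P = [1, 2, 3] / [4, 5] / [6, 8] / [7];  Q = [1, 3, 6] / [2, 5] / [4, 8] / [7]
Final shape: (3, 2, 2, 1).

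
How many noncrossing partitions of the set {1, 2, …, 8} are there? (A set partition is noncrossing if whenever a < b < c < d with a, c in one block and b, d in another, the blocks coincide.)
C_8 = 1430

These noncrossing partitions are counted by the Catalan number C_n = (1/(n + 1)) · C(2n, n). For n = 8: C_8 = (1/9) · C(16, 8) = 12870/9 = 1430.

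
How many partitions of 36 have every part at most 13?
p(36, parts ≤ 13) = 13542

Use the recurrence p(n, m) = p(n, m−1) + p(n−m, m): either the largest part is < m (count p(n, m−1)) or the largest part is exactly m (remove one copy of m, count p(n−m, m)). With p(0, ·) = 1 this gives p(36, parts ≤ 13) = 13542. (By conjugating Young diagrams, this also counts partitions of 36 into at most 13 parts.)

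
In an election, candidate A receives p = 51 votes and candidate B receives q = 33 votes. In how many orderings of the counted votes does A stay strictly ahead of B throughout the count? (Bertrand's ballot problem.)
Strict-lead orderings = 52728626128623148048644

Total orderings of the 84 votes with 51 for A: C(84, 51) = 246066921933574690893672. By the Bertrand ballot formula (Cycle Lemma / reflection principle), the number of orderings in which A is strictly ahead of B throughout is (p − q)/(p + q) · C(p + q, p) = (51 − 33)/(51 + 33) · 246066921933574690893672 = 52728626128623148048644.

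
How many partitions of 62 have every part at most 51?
p(62, parts ≤ 51) = 1300017

Use the recurrence p(n, m) = p(n, m−1) + p(n−m, m): either the largest part is < m (count p(n, m−1)) or the largest part is exactly m (remove one copy of m, count p(n−m, m)). With p(0, ·) = 1 this gives p(62, parts ≤ 51) = 1300017. (By conjugating Young diagrams, this also counts partitions of 62 into at most 51 parts.)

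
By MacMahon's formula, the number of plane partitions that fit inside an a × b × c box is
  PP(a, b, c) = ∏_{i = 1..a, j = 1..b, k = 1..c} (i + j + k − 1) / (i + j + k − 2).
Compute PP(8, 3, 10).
PP(8, 3, 10) = 1028698128744

Evaluate the triple product over i = 1..8, j = 1..3, k = 1..10. The factors are (2/1) · (3/2) · (4/3) · (5/4) · (6/5) · (7/6) · (8/7) · (9/8) · … (240 factors total). The numerators and denominators telescope so the product is an integer; carrying out the multiplication exactly gives PP(8, 3, 10) = 1028698128744.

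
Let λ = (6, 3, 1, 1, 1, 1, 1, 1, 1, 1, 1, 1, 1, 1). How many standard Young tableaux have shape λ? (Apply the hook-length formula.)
# SYT of shape (6, 3, 1, 1, 1, 1, 1, 1, 1, 1, 1, 1, 1, 1) = 1039584

Hook-length formula: f^λ = n! / Π hook(c), product over all cells c of the Young diagram. For λ = (6, 3, 1, 1, 1, 1, 1, 1, 1, 1, 1, 1, 1, 1), n = 21 boxes. Hook lengths by row (left-to-right, top-to-bottom): [19, 6, 5, 3, 2, 1]; [15, 2, 1]; [12]; [11]; [10]; [9]; [8]; [7]; [6]; [5]; [4]; [3]; [2]; [1]. Product of hooks = 49145564160000. So f^λ = 21! / 49145564160000 = 51090942171709440000 / 49145564160000 = 1039584.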